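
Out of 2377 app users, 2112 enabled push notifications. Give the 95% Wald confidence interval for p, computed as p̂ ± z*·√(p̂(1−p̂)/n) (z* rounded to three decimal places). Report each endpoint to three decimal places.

(0.876, 0.901)

p̂ = 2112/2377 = 0.88851.
Standard error of p̂: √(0.099056/2377) = √0.000041673 = 0.006455.
z* = 1.960 at the 95% level.
Margin of error: 1.960 × 0.006455 = 0.01265.
So the interval runs from 0.876 to 0.901.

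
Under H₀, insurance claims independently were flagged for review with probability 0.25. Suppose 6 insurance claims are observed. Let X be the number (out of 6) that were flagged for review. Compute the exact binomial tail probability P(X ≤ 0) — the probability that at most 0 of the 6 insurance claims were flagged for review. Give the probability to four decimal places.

P = 0.1780

X is binomial with n = 6 and p = 0.25.
P(X ≤ 0) = C(6,0)·0.25^0·0.75^6.
= 0.177979 = 0.1780.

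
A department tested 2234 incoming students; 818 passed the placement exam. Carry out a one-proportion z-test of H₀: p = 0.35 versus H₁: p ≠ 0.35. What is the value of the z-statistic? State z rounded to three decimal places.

z = 1.601

The sample proportion is 818/2234 = 0.36616.
Null standard error: √(0.35·0.65/2234) = √0.000101835 = 0.010091.
z = (p̂ − p₀)/SE = (0.36616 − 0.35)/0.010091 = 1.601.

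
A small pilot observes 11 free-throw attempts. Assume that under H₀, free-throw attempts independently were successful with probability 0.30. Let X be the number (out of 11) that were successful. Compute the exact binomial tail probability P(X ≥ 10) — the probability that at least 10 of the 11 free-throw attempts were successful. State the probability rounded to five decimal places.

P = 0.00005

X is binomial with n = 11 and p = 0.30.
P(X ≥ 10) = C(11,10)·0.30^10·0.70^1 + C(11,11)·0.30^11·0.70^0.
= 0.000045 + 0.000002 = 0.00005.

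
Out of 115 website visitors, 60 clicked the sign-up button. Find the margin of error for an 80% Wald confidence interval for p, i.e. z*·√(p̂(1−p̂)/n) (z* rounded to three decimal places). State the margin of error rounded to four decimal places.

p̂ = 60/115 = 0.52174.
SE = √(p̂(1−p̂)/n) = √(0.249527/115) = 0.046581.
z* = 1.282 at the 80% level.
So ME = 0.0597.

ME = 0.0597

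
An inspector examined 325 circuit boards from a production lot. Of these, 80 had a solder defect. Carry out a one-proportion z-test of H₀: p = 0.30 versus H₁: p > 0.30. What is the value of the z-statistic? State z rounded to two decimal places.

With x = 80 successes in n = 325, p̂ = 0.24615.
Under H₀, SE = √(p₀(1−p₀)/n) = √(0.30·0.70/325) = √0.000646154 = 0.025420.
z = (0.24615 − 0.30)/0.025420 = -0.05385/0.025420 = -2.12.

z = -2.12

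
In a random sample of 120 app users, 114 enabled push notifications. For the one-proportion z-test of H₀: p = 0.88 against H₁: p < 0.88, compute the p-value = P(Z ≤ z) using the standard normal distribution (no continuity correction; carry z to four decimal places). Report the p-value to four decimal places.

p-value = 0.9909

Sample proportion p̂ = 114/120 = 0.95000.
SE₀ = √(0.88·0.12/120) = 0.029665.
z = (p̂ − p₀)/SE = (114/120 − 0.88)/0.029665 ≈ 2.3597.
From the standard normal, P(Z ≤ z) = 0.9909.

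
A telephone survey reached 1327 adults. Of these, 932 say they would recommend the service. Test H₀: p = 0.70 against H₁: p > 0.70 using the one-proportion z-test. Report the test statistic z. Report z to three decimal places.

z = 0.186

With x = 932 successes in n = 1327, p̂ = 0.70234.
SE₀ = √(0.70·0.30/1327) = 0.012580.
z = (0.70234 − 0.70)/0.012580 = 0.00234/0.012580 = 0.186.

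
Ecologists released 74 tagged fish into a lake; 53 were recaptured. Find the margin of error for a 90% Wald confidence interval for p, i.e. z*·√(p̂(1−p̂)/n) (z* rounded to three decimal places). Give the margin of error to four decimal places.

The sample proportion is 53/74 = 0.71622.
SE(p̂) = √(0.71622·0.28378/74) = 0.052408.
The 90% critical value is z* = 1.645.
So ME = 0.0862.

ME = 0.0862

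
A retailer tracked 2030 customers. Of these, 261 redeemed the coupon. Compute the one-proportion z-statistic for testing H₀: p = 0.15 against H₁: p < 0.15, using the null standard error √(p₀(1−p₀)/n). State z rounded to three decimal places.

With x = 261 successes in n = 2030, p̂ = 0.12857.
Under H₀, SE = √(p₀(1−p₀)/n) = √(0.15·0.85/2030) = √0.000062808 = 0.007925.
z = (0.12857 − 0.15)/0.007925 = -0.02143/0.007925 = -2.704.

z = -2.704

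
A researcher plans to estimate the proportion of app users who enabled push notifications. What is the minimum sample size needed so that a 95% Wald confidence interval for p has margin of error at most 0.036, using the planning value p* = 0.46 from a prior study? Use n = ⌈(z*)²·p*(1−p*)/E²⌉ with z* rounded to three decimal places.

n = 737

For 95% confidence, z* = 1.960.
p*(1−p*) = 0.2484.
Required n before rounding: 3.841600 × 0.2484 / 0.036² = 736.307.
⌈736.307⌉ = 737.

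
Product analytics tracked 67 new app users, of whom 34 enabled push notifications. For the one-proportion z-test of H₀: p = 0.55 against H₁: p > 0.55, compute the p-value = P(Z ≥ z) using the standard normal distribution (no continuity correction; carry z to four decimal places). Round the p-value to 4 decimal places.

p-value = 0.7580

With x = 34 successes in n = 67, p̂ = 0.50746.
Under H₀, SE = √(p₀(1−p₀)/n) = √(0.55·0.45/67) = √0.003694030 = 0.060779.
Test statistic (full precision, shown to 4 dp): z = (34/67 − 0.55)/SE₀ ≈ -0.6999.
p-value = P(Z ≥ z) with z = -0.6999 → 0.7580.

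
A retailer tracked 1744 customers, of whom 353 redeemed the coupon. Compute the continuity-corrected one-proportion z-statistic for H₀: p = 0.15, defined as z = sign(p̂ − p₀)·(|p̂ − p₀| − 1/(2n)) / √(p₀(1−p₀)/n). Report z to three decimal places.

With x = 353 successes in n = 1744, p̂ = 0.20241. p̂ − p₀ = 0.052408.
Continuity correction 1/(2n) = 1/3488 = 0.000287.
Corrected numerator: |0.052408| − 0.000287 = 0.052121.
Null standard error: √(0.15·0.85/1744) = √0.000073108 = 0.008550.
z = (+)0.052121/0.008550 = 6.096.

z = 6.096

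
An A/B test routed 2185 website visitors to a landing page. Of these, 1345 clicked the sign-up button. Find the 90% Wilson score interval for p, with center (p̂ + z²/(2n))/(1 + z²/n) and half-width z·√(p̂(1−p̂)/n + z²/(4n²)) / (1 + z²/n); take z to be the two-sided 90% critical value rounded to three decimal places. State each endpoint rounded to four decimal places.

Here p̂ = 1345/2185 = 0.61556 and z = 1.645 (z² = 2.706025).
1 + z²/n = 1.001238.
Adjusted center: (0.61556 + z²/(2n))/1.001238 = 0.61542.
Radicand: p̂(1−p̂)/n + z²/(4n²) = 0.000108305 + 0.000000142 = 0.000108447.
Half-width = 1.645·√0.000108447/1.001238 = 0.01711.
So the interval runs from 0.5983 to 0.6325.

(0.5983, 0.6325)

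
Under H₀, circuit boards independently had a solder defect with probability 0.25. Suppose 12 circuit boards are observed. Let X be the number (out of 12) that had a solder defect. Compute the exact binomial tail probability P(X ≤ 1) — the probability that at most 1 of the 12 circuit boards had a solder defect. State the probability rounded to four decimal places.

P = 0.1584

X ~ Binomial(n=12, p=0.25).
P(X ≤ 1) = C(12,0)·0.25^0·0.75^12 + C(12,1)·0.25^1·0.75^11.
= 0.031676 + 0.126705 = 0.1584.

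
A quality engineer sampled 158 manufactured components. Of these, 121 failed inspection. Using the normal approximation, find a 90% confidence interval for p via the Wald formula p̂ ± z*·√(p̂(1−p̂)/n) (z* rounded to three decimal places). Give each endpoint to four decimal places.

(0.7104, 0.8212)

With x = 121 successes in n = 158, p̂ = 0.76582.
Standard error of p̂: √(0.179338/158) = √0.001135052 = 0.033691.
For 90% confidence, z* = 1.645.
Margin of error: 1.645 × 0.033691 = 0.05542.
So the interval runs from 0.7104 to 0.8212.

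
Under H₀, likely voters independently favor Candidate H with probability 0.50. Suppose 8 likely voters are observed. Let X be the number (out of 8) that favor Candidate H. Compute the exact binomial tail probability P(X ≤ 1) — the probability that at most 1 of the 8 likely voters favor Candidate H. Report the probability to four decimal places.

X ~ Binomial(n=8, p=0.50).
P(X ≤ 1) = C(8,0)·0.50^0·0.50^8 + C(8,1)·0.50^1·0.50^7.
= 0.003906 + 0.031250 = 0.0352.

P = 0.0352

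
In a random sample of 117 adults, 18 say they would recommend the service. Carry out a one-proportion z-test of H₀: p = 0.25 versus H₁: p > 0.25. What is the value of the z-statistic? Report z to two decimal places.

With x = 18 successes in n = 117, p̂ = 0.15385.
SE₀ = √(0.25·0.75/117) = 0.040032.
z = (p̂ − p₀)/SE = (0.15385 − 0.25)/0.040032 = -2.40.

z = -2.40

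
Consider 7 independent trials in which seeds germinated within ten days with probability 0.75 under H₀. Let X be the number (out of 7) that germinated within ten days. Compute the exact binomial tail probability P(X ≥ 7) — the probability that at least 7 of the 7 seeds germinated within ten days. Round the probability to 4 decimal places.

X ~ Binomial(n=7, p=0.75).
P(X ≥ 7) = C(7,7)·0.75^7·0.25^0.
= 0.133484 = 0.1335.

P = 0.1335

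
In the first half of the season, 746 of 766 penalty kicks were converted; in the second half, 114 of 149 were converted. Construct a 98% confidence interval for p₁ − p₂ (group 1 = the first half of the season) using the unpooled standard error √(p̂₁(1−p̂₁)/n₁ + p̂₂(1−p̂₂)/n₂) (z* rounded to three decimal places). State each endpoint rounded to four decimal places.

(0.1269, 0.2907)

p̂₁ = 746/766 = 0.97389, p̂₂ = 114/149 = 0.76510; p̂₁ − p̂₂ = 0.20879.
SE = √(0.000033196 + 0.001206185) = √0.001239381 = 0.035205.
The 98% critical value is z* = 2.326. Margin of error = 0.08189.
Interval: 0.20879 ± 0.08189 → (0.1269, 0.2907).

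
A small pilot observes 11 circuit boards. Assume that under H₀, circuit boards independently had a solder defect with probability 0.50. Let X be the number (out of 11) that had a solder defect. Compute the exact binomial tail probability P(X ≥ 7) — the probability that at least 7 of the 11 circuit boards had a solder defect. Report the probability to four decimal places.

P = 0.2744

X is binomial with n = 11 and p = 0.50.
P(X ≥ 7) = Σ_{j=7}^{11} C(11,j)·0.50^j·0.50^{11−j}.
= 0.161133 + 0.080566 + 0.026855 + 0.005371 + 0.000488 = 0.2744.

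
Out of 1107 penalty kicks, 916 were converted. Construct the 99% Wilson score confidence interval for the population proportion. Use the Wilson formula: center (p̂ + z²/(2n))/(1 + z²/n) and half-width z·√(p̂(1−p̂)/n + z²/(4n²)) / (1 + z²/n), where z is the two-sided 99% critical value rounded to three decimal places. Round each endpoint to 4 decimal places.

(0.7963, 0.8547)

p̂ = 916/1107 = 0.82746; z = 2.576, so z² = 6.635776.
1 + z²/n = 1.005994.
Adjusted center: (0.82746 + z²/(2n))/1.005994 = 0.82551.
Radicand: p̂(1−p̂)/n + z²/(4n²) = 0.000128969 + 0.000001354 = 0.000130323.
Half-width = z·√(radicand)/denom = 2.576·0.011416/1.005994 = 0.02923.
So the interval runs from 0.7963 to 0.8547.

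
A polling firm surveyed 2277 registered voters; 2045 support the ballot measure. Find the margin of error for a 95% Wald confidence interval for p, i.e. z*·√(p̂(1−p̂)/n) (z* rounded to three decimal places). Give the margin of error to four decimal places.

ME = 0.0124

With x = 2045 successes in n = 2277, p̂ = 0.89811.
SE = √(p̂(1−p̂)/n) = √(0.091507/2277) = 0.006339.
The 95% critical value is z* = 1.960.
So ME = 0.0124.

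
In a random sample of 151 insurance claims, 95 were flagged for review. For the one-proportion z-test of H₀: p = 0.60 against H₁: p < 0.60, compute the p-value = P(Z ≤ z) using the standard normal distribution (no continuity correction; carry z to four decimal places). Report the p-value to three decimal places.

p-value = 0.768

The sample proportion is 95/151 = 0.62914.
Under H₀, SE = √(p₀(1−p₀)/n) = √(0.60·0.40/151) = √0.001589404 = 0.039867.
z = (p̂ − p₀)/SE = (95/151 − 0.60)/0.039867 ≈ 0.7309.
From the standard normal, P(Z ≤ z) = 0.768.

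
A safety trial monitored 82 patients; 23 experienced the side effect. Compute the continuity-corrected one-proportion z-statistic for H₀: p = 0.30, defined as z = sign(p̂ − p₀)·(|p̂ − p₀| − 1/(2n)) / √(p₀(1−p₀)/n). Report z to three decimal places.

The sample proportion is 23/82 = 0.28049. p̂ − p₀ = -0.019512.
1/(2n) = 0.006098.
Corrected numerator: |-0.019512| − 0.006098 = 0.013414.
Null standard error: √(0.30·0.70/82) = √0.002560976 = 0.050606.
z = −0.013414/0.050606 = -0.265.

z = -0.265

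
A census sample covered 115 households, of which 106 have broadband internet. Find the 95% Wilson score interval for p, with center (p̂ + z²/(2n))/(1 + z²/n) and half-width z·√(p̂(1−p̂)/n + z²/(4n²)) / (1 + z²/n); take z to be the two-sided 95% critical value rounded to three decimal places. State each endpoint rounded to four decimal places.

Here p̂ = 106/115 = 0.92174 and z = 1.960 (z² = 3.841600).
1 + z²/n = 1.033405.
Adjusted center: (0.92174 + z²/(2n))/1.033405 = 0.90811.
Radicand: p̂(1−p̂)/n + z²/(4n²) = 0.000627270 + 0.000072620 = 0.000699890.
Half-width = 1.960·√0.000699890/1.033405 = 0.05018.
CI: 0.90811 ± 0.05018 = (0.8579, 0.9583).

(0.8579, 0.9583)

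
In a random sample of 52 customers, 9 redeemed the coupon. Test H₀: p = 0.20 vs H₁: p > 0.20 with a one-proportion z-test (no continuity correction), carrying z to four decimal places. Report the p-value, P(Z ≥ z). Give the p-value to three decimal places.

p-value = 0.686

Sample proportion p̂ = 9/52 = 0.17308.
Null standard error: √(0.20·0.80/52) = √0.003076923 = 0.055470.
Test statistic (full precision, shown to 4 dp): z = (9/52 − 0.20)/SE₀ ≈ -0.4854.
p-value = P(Z ≥ z) with z = -0.4854 → 0.686.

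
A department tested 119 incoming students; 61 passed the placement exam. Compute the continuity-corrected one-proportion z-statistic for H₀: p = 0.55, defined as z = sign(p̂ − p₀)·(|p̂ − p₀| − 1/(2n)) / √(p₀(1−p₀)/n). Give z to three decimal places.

With x = 61 successes in n = 119, p̂ = 0.51261. p̂ − p₀ = -0.037395.
Continuity correction 1/(2n) = 1/238 = 0.004202.
Corrected numerator: |-0.037395| − 0.004202 = 0.033193.
SE₀ = √(0.55·0.45/119) = 0.045605.
z = (−)0.033193/0.045605 = -0.728.

z = -0.728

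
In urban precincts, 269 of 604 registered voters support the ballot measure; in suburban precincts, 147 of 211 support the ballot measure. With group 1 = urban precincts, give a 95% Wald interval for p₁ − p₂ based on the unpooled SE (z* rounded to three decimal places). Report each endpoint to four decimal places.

(-0.3249, -0.1777)

p̂₁ = 0.44536, p̂₂ = 0.69668, so the observed difference is -0.25132.
SE = √(0.000408965 + 0.001001498) = √0.001410463 = 0.037556.
z* = 1.960 at the 95% level. Margin of error = 0.07361.
So the interval runs from -0.3249 to -0.1777.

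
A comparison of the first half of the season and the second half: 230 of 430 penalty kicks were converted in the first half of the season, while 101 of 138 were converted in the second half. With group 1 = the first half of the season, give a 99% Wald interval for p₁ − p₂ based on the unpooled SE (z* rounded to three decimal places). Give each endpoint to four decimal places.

p̂₁ = 230/430 = 0.53488, p̂₂ = 101/138 = 0.73188; p̂₁ − p̂₂ = -0.19700.
SE = √(0.000578565 + 0.001421955) = √0.002000520 = 0.044727.
The 99% critical value is z* = 2.576. Margin of error = 0.11522.
So the interval runs from -0.3122 to -0.0818.

(-0.3122, -0.0818)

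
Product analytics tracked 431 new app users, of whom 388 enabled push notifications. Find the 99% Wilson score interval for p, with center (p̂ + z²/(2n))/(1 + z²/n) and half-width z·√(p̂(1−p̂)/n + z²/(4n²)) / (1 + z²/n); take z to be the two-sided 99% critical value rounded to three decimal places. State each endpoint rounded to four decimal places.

Here p̂ = 388/431 = 0.90023 and z = 2.576 (z² = 6.635776).
1 + z²/n = 1.015396.
Center = (0.90023 + 0.007698)/1.015396 = 0.89416.
Radicand: p̂(1−p̂)/n + z²/(4n²) = 0.000208386 + 0.000008931 = 0.000217317.
Half-width = 2.576·√0.000217317/1.015396 = 0.03740.
So the interval runs from 0.8568 to 0.9316.

(0.8568, 0.9316)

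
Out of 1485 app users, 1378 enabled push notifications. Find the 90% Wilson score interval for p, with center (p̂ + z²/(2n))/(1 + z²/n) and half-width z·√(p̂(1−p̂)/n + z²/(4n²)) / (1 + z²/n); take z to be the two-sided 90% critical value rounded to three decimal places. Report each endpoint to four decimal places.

Here p̂ = 1378/1485 = 0.92795 and z = 1.645 (z² = 2.706025).
1 + z²/n = 1.001822.
Adjusted center: (0.92795 + z²/(2n))/1.001822 = 0.92717.
Radicand: p̂(1−p̂)/n + z²/(4n²) = 0.000045025 + 0.000000307 = 0.000045332.
Half-width = z·√(radicand)/denom = 1.645·0.006733/1.001822 = 0.01106.
So the interval runs from 0.9161 to 0.9382.

(0.9161, 0.9382)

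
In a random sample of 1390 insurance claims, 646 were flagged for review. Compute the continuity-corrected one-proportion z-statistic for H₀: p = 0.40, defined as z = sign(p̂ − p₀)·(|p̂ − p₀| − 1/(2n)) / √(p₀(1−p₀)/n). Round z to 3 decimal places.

p̂ = 646/1390 = 0.46475. p̂ − p₀ = 0.064748.
Continuity correction 1/(2n) = 1/2780 = 0.000360.
Corrected numerator: |0.064748| − 0.000360 = 0.064388.
Null standard error: √(0.40·0.60/1390) = √0.000172662 = 0.013140.
z = +0.064388/0.013140 = 4.900.

z = 4.900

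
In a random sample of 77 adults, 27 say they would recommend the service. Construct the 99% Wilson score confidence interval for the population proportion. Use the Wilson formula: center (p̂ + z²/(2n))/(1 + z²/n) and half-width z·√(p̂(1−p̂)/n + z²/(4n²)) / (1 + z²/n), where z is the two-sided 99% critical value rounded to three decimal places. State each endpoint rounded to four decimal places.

Here p̂ = 27/77 = 0.35065 and z = 2.576 (z² = 6.635776).
Denominator 1 + z²/n = 1 + 6.635776/77 = 1.086179.
Adjusted center: (0.35065 + z²/(2n))/1.086179 = 0.36250.
Radicand: p̂(1−p̂)/n + z²/(4n²) = 0.002957070 + 0.000279802 = 0.003236872.
Half-width = 2.576·√0.003236872/1.086179 = 0.13493.
CI: 0.36250 ± 0.13493 = (0.2276, 0.4974).

(0.2276, 0.4974)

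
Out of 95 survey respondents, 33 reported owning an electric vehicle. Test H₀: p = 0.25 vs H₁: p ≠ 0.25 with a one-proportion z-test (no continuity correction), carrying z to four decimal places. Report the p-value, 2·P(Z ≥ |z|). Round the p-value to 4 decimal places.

p-value = 0.0284

Sample proportion p̂ = 33/95 = 0.34737.
SE₀ = √(0.25·0.75/95) = 0.044426.
Test statistic (full precision, shown to 4 dp): z = (33/95 − 0.25)/SE₀ ≈ 2.1917.
p-value = 2·P(Z ≥ |z|) with z = 2.1917 → 0.0284.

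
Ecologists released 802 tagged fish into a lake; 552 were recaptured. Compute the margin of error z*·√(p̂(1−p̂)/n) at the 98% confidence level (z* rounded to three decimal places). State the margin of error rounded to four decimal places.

p̂ = 552/802 = 0.68828.
Standard error of p̂: √(0.214551/802) = √0.000267520 = 0.016356.
For 98% confidence, z* = 2.326.
Margin of error = z*·SE = 2.326 × 0.016356 = 0.0380.

ME = 0.0380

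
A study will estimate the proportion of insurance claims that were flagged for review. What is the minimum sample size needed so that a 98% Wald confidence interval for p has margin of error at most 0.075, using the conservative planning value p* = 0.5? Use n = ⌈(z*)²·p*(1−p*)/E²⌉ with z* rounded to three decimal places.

z* = 2.326 at the 98% level.
p*(1−p*) = 0.50·0.50 = 0.2500.
(z*)²·p*(1−p*)/E² = 5.410276·0.2500/0.005625 = 240.457.
⌈240.457⌉ = 241.

n = 241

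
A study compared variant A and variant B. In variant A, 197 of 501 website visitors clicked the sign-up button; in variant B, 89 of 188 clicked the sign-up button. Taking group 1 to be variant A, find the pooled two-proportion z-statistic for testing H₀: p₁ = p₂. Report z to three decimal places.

z = -1.903

p̂₁ = 197/501 = 0.39321, p̂₂ = 89/188 = 0.47340.
Pooled p̂ = (197+89)/(501+188) = 286/689 = 0.41509.
Pooled SE = √[0.2427910·0.00731516] ≈ 0.042143.
z = -0.08019/0.042143 = -1.903.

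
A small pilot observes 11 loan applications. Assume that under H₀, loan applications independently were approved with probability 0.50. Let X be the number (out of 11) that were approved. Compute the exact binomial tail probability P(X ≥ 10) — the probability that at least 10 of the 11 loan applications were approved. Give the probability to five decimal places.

X is binomial with n = 11 and p = 0.50.
P(X ≥ 10) = C(11,10)·0.50^10·0.50^1 + C(11,11)·0.50^11·0.50^0.
= 0.005371 + 0.000488 = 0.00586.

P = 0.00586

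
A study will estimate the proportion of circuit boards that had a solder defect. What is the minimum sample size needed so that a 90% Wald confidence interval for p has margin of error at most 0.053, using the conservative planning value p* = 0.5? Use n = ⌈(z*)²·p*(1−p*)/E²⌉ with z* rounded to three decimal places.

n = 241

The 90% critical value is z* = 1.645.
p*(1−p*) = 0.2500.
(z*)²·p*(1−p*)/E² = 2.706025·0.2500/0.002809 = 240.835.
Rounding up, n = 241.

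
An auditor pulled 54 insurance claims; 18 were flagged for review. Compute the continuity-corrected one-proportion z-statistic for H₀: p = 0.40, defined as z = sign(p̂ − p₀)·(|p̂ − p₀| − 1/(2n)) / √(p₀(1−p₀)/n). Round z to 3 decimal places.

Sample proportion p̂ = 18/54 = 0.33333. p̂ − p₀ = -0.066667.
1/(2n) = 0.009259.
Corrected numerator: |-0.066667| − 0.009259 = 0.057408.
Null standard error: √(0.40·0.60/54) = √0.004444444 = 0.066667.
z = −0.057408/0.066667 = -0.861.

z = -0.861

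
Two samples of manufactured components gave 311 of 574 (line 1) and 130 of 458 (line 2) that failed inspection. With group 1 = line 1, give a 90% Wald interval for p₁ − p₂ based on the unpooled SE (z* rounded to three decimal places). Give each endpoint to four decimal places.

p̂₁ = 311/574 = 0.54181, p̂₂ = 130/458 = 0.28384; p̂₁ − p̂₂ = 0.25797.
Unpooled SE = √(p̂₁(1−p̂₁)/n₁ + p̂₂(1−p̂₂)/n₂) = √(0.000432494 + 0.000443834) = 0.029603.
For 90% confidence, z* = 1.645. Margin = 1.645·0.029603 = 0.04870.
So the interval runs from 0.2093 to 0.3067.

(0.2093, 0.3067)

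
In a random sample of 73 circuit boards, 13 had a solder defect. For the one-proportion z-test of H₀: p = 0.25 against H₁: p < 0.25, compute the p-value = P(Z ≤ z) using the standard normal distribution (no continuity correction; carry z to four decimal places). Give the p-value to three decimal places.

p̂ = 13/73 = 0.17808.
Under H₀, SE = √(p₀(1−p₀)/n) = √(0.25·0.75/73) = √0.002568493 = 0.050680.
z = (p̂ − p₀)/SE = (13/73 − 0.25)/0.050680 ≈ -1.4190.
From the standard normal, P(Z ≤ z) = 0.078.

p-value = 0.078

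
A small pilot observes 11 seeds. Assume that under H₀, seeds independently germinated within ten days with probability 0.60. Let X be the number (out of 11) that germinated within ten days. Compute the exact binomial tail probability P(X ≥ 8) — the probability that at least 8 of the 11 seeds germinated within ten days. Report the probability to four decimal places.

P = 0.2963

X is binomial with n = 11 and p = 0.60.
P(X ≥ 8) = C(11,8)·0.60^8·0.40^3 + C(11,9)·0.60^9·0.40^2 + C(11,10)·0.60^10·0.40^1 + C(11,11)·0.60^11·0.40^0.
= 0.177367 + 0.088684 + 0.026605 + 0.003628 = 0.2963.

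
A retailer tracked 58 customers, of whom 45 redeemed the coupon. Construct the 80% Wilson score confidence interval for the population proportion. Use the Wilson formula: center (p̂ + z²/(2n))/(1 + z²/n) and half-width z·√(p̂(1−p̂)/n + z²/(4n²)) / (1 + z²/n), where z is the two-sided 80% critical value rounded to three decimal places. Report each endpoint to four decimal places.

(0.6986, 0.8379)

p̂ = 45/58 = 0.77586; z = 1.282, so z² = 1.643524.
Denominator 1 + z²/n = 1 + 1.643524/58 = 1.028337.
Adjusted center: (0.77586 + z²/(2n))/1.028337 = 0.76826.
Radicand: p̂(1−p̂)/n + z²/(4n²) = 0.002998278 + 0.000122141 = 0.003120419.
Half-width = z·√(radicand)/denom = 1.282·0.055861/1.028337 = 0.06964.
Interval: 0.76826 ± 0.06964 → (0.6986, 0.8379).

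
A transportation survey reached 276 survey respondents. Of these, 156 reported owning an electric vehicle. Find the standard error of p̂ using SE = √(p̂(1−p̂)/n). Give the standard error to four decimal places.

p̂ = 156/276 = 0.56522.
p̂(1−p̂) = 0.56522·0.43478 = 0.245746.
SE = √(0.245746/276) = √0.000890384 = 0.0298.

SE = 0.0298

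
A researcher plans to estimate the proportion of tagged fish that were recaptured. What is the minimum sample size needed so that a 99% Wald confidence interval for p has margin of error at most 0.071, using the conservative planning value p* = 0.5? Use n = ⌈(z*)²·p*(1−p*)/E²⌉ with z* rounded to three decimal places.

n = 330

The 99% critical value is z* = 2.576.
p*(1−p*) = 0.2500.
Required n before rounding: 6.635776 × 0.2500 / 0.071² = 329.090.
Rounding up, n = 330.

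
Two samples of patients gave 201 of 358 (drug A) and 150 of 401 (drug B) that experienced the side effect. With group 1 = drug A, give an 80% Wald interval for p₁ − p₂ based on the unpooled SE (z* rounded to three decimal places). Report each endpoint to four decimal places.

p̂₁ = 201/358 = 0.56145, p̂₂ = 150/401 = 0.37406; p̂₁ − p̂₂ = 0.18739.
Unpooled SE = √(p̂₁(1−p̂₁)/n₁ + p̂₂(1−p̂₂)/n₂) = √(0.000687775 + 0.000583891) = 0.035660.
z* = 1.282 at the 80% level. Margin of error = 0.04572.
So the interval runs from 0.1417 to 0.2331.

(0.1417, 0.2331)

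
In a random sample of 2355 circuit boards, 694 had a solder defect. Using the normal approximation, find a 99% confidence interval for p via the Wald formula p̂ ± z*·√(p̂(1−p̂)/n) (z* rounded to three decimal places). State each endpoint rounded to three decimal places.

p̂ = 694/2355 = 0.29469.
SE(p̂) = √(0.29469·0.70531/2355) = 0.009395.
z* = 2.576 at the 99% level.
Margin = 2.576·0.009395 = 0.02420.
Interval: 0.29469 ± 0.02420 → (0.270, 0.319).

(0.270, 0.319)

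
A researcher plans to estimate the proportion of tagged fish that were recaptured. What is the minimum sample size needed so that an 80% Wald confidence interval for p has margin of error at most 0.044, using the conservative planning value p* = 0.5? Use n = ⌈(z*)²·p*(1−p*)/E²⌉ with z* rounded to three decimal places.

n = 213

z* = 1.282 at the 80% level.
p*(1−p*) = 0.2500.
(z*)²·p*(1−p*)/E² = 1.643524·0.2500/0.001936 = 212.232.
Rounding up, n = 213.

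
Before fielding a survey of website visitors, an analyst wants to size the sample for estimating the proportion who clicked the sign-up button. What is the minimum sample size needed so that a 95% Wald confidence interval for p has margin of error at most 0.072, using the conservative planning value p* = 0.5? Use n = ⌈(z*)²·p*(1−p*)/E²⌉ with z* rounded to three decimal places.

n = 186

z* = 1.960 at the 95% level.
p*(1−p*) = 0.50·0.50 = 0.2500.
Required n before rounding: 3.841600 × 0.2500 / 0.072² = 185.262.
⌈185.262⌉ = 186.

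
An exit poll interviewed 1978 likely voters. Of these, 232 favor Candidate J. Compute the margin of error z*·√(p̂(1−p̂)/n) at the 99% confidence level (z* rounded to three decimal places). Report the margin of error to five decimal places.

ME = 0.01864

p̂ = 232/1978 = 0.11729.
SE(p̂) = √(0.11729·0.88271/1978) = 0.007235.
For 99% confidence, z* = 2.576.
So ME = 0.01864.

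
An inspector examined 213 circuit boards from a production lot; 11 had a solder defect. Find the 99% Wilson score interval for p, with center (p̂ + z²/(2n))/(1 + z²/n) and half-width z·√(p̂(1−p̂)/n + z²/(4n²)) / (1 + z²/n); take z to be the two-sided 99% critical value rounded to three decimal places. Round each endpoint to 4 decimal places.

p̂ = 11/213 = 0.05164; z = 2.576, so z² = 6.635776.
1 + z²/n = 1.031154.
Adjusted center: (0.05164 + z²/(2n))/1.031154 = 0.06519.
Radicand: p̂(1−p̂)/n + z²/(4n²) = 0.000229935 + 0.000036566 = 0.000266501.
Half-width = z·√(radicand)/denom = 2.576·0.016325/1.031154 = 0.04078.
CI: 0.06519 ± 0.04078 = (0.0244, 0.1060).

(0.0244, 0.1060)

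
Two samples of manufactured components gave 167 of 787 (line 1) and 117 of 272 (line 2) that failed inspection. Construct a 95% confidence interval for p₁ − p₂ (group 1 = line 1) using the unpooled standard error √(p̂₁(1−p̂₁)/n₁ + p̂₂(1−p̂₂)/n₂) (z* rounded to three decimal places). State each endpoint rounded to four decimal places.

(-0.2834, -0.1525)

p̂₁ = 0.21220, p̂₂ = 0.43015, so the observed difference is -0.21795.
Unpooled SE = √(p̂₁(1−p̂₁)/n₁ + p̂₂(1−p̂₂)/n₂) = √(0.000212414 + 0.000901179) = 0.033371.
For 95% confidence, z* = 1.960. Margin = 1.960·0.033371 = 0.06541.
CI: -0.21795 ± 0.06541 = (-0.2834, -0.1525).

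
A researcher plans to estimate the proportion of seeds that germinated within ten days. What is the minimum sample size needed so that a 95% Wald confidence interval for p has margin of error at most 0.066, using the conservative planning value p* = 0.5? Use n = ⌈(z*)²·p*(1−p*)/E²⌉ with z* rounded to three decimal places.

For 95% confidence, z* = 1.960.
p*(1−p*) = 0.50·0.50 = 0.2500.
(z*)²·p*(1−p*)/E² = 3.841600·0.2500/0.004356 = 220.478.
Rounding up, n = 221.

n = 221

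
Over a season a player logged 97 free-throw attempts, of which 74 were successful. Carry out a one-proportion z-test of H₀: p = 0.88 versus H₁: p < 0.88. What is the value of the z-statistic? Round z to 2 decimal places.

With x = 74 successes in n = 97, p̂ = 0.76289.
Null standard error: √(0.88·0.12/97) = √0.001088660 = 0.032995.
z = (0.76289 − 0.88)/0.032995 = -0.11711/0.032995 = -3.55.

z = -3.55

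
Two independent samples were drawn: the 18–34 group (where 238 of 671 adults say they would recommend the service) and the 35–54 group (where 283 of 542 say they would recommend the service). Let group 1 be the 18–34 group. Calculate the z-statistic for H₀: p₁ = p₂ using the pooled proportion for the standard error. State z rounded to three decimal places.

z = -5.857

p̂₁ = 238/671 = 0.35469, p̂₂ = 283/542 = 0.52214.
Pooled p̂ = (238+283)/(671+542) = 521/1213 = 0.42951.
SE = √[p̂(1−p̂)(1/n₁+1/n₂)] = √[0.42951·0.57049·(1/671+1/542)] ≈ 0.028588.
z = -0.16745/0.028588 = -5.857.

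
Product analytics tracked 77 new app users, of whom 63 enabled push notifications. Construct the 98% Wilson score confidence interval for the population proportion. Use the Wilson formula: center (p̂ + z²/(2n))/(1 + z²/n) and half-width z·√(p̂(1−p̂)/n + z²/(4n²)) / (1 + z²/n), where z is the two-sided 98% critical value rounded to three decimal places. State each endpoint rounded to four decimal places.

(0.6963, 0.8983)

Here p̂ = 63/77 = 0.81818 and z = 2.326 (z² = 5.410276).
1 + z²/n = 1.070263.
Center = (0.81818 + 0.035132)/1.070263 = 0.79729.
Radicand: p̂(1−p̂)/n + z²/(4n²) = 0.001931952 + 0.000228128 = 0.002160080.
Half-width = 2.326·√0.002160080/1.070263 = 0.10101.
Interval: 0.79729 ± 0.10101 → (0.6963, 0.8983).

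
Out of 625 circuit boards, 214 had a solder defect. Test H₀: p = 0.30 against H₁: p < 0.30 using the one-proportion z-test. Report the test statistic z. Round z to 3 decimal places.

With x = 214 successes in n = 625, p̂ = 0.34240.
Under H₀, SE = √(p₀(1−p₀)/n) = √(0.30·0.70/625) = √0.000336000 = 0.018330.
z = (p̂ − p₀)/SE = (0.34240 − 0.30)/0.018330 = 2.313.

z = 2.313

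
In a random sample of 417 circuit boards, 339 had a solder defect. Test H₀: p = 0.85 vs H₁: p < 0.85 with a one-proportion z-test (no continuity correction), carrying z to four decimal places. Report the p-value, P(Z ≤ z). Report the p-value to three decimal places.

With x = 339 successes in n = 417, p̂ = 0.81295.
Null standard error: √(0.85·0.15/417) = √0.000305755 = 0.017486.
z = (p̂ − p₀)/SE = (339/417 − 0.85)/0.017486 ≈ -2.1189.
p-value = P(Z ≤ z) with z = -2.1189 → 0.017.

p-value = 0.017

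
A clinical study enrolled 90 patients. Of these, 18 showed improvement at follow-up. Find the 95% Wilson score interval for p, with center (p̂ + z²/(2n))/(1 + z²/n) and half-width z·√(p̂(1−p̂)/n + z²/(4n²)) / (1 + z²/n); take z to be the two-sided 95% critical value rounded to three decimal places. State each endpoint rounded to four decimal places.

(0.1304, 0.2941)

p̂ = 18/90 = 0.20000; z = 1.960, so z² = 3.841600.
Denominator 1 + z²/n = 1 + 3.841600/90 = 1.042684.
Adjusted center: (0.20000 + z²/(2n))/1.042684 = 0.21228.
Radicand: p̂(1−p̂)/n + z²/(4n²) = 0.001777778 + 0.000118568 = 0.001896346.
Half-width = z·√(radicand)/denom = 1.960·0.043547/1.042684 = 0.08186.
So the interval runs from 0.1304 to 0.2941.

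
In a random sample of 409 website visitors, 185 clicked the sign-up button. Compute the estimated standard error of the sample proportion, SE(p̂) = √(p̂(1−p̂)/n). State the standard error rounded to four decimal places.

SE = 0.0246

p̂ = 185/409 = 0.45232.
p̂(1−p̂) = 0.247727.
SE = √(0.247727/409) = 0.0246.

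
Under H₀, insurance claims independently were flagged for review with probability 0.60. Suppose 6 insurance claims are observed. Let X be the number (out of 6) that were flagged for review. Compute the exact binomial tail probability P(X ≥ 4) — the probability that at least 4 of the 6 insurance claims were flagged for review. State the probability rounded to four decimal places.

X ~ Binomial(n=6, p=0.60).
P(X ≥ 4) = C(6,4)·0.60^4·0.40^2 + C(6,5)·0.60^5·0.40^1 + C(6,6)·0.60^6·0.40^0.
= 0.311040 + 0.186624 + 0.046656 = 0.5443.

P = 0.5443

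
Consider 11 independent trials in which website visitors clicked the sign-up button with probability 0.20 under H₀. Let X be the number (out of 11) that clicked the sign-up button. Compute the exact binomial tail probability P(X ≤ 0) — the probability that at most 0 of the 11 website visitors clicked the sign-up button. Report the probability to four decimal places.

X is binomial with n = 11 and p = 0.20.
P(X ≤ 0) = C(11,0)·0.20^0·0.80^11.
= 0.085899 = 0.0859.

P = 0.0859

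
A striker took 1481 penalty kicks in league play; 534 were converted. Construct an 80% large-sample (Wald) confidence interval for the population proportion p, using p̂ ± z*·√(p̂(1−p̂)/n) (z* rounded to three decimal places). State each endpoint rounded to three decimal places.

p̂ = 534/1481 = 0.36057.
SE = √(p̂(1−p̂)/n) = √(0.230558/1481) = 0.012477.
For 80% confidence, z* = 1.282.
Margin = 1.282·0.012477 = 0.01600.
CI: 0.36057 ± 0.01600 = (0.345, 0.377).

(0.345, 0.377)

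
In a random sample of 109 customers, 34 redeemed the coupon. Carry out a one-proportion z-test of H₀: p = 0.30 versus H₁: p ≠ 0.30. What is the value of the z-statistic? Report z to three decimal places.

p̂ = 34/109 = 0.31193.
Null standard error: √(0.30·0.70/109) = √0.001926606 = 0.043893.
Test statistic: z = 0.01193/0.043893 = 0.272.

z = 0.272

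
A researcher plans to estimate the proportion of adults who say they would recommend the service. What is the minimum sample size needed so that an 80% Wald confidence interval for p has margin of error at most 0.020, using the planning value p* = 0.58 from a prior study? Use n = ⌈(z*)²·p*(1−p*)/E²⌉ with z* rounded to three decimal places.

n = 1001

z* = 1.282 at the 80% level.
p*(1−p*) = 0.58·0.42 = 0.2436.
Required n before rounding: 1.643524 × 0.2436 / 0.020² = 1000.906.
⌈1000.906⌉ = 1001.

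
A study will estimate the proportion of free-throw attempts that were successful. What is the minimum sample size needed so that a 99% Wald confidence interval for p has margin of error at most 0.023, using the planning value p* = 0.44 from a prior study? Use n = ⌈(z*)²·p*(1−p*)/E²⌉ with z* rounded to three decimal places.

For 99% confidence, z* = 2.576.
p*(1−p*) = 0.44·0.56 = 0.2464.
(z*)²·p*(1−p*)/E² = 6.635776·0.2464/0.000529 = 3090.842.
Rounding up, n = 3091.

n = 3091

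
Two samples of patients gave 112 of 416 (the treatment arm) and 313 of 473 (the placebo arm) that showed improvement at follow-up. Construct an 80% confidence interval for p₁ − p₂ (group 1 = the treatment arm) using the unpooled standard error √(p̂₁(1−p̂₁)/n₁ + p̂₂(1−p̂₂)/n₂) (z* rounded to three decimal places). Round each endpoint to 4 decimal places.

(-0.4319, -0.3531)

p̂₁ = 0.26923, p̂₂ = 0.66173, so the observed difference is -0.39250.
Unpooled SE = √(p̂₁(1−p̂₁)/n₁ + p̂₂(1−p̂₂)/n₂) = √(0.000472946 + 0.000473239) = 0.030760.
For 80% confidence, z* = 1.282. Margin of error = 0.03943.
So the interval runs from -0.4319 to -0.3531.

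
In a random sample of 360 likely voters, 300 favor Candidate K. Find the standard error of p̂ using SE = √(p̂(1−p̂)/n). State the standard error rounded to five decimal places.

p̂ = 300/360 = 0.83333.
p̂(1−p̂) = 0.138891.
Dividing by n and taking the root: √0.000385808 = 0.01964.

SE = 0.01964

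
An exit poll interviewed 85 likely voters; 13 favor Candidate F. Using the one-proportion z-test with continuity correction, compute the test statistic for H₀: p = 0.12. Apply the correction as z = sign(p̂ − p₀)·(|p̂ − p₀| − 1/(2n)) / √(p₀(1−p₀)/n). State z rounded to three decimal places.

z = 0.768

Sample proportion p̂ = 13/85 = 0.15294. p̂ − p₀ = 0.032941.
1/(2n) = 0.005882.
Corrected numerator: |0.032941| − 0.005882 = 0.027059.
SE₀ = √(0.12·0.88/85) = 0.035247.
z = +0.027059/0.035247 = 0.768.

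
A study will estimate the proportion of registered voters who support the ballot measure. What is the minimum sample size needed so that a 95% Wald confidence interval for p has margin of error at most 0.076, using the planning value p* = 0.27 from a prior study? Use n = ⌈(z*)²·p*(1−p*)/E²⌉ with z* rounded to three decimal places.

z* = 1.960 at the 95% level.
p*(1−p*) = 0.1971.
Required n before rounding: 3.841600 × 0.1971 / 0.076² = 131.091.
Rounding up, n = 132.

n = 132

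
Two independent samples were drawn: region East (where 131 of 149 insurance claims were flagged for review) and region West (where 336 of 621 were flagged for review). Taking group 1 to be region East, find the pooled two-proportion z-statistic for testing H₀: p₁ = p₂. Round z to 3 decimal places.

z = 7.587

p̂₁ = 131/149 = 0.87919, p̂₂ = 336/621 = 0.54106.
Pooled p̂ = (131+336)/(149+621) = 467/770 = 0.60649.
Pooled SE = √[0.2386591·0.00832172] ≈ 0.044565.
z = 0.33813/0.044565 = 7.587.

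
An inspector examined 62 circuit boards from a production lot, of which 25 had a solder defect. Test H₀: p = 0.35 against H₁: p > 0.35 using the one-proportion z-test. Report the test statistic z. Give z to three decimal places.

z = 0.879

The sample proportion is 25/62 = 0.40323.
Under H₀, SE = √(p₀(1−p₀)/n) = √(0.35·0.65/62) = √0.003669355 = 0.060575.
Test statistic: z = 0.05323/0.060575 = 0.879.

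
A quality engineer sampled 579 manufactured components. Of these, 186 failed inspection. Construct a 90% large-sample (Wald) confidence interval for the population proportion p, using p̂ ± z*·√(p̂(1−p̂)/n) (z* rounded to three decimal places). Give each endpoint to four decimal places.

With x = 186 successes in n = 579, p̂ = 0.32124.
SE = √(p̂(1−p̂)/n) = √(0.218046/579) = 0.019406.
For 90% confidence, z* = 1.645.
Margin = 1.645·0.019406 = 0.03192.
So the interval runs from 0.2893 to 0.3532.

(0.2893, 0.3532)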